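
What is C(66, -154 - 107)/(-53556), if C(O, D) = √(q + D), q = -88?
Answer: -I*√349/53556 ≈ -0.00034882*I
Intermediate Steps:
C(O, D) = √(-88 + D)
C(66, -154 - 107)/(-53556) = √(-88 + (-154 - 107))/(-53556) = √(-88 - 261)*(-1/53556) = √(-349)*(-1/53556) = (I*√349)*(-1/53556) = -I*√349/53556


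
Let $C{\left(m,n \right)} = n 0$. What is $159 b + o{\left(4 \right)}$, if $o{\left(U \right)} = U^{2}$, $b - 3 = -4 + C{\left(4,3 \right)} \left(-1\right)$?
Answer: $-143$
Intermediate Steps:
$C{\left(m,n \right)} = 0$
$b = -1$ ($b = 3 + \left(-4 + 0 \left(-1\right)\right) = 3 + \left(-4 + 0\right) = 3 - 4 = -1$)
$159 b + o{\left(4 \right)} = 159 \left(-1\right) + 4^{2} = -159 + 16 = -143$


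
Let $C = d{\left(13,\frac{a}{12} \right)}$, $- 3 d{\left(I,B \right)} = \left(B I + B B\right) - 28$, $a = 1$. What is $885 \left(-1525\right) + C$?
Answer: $- \frac{583034125}{432} \approx -1.3496 \cdot 10^{6}$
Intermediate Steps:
$d{\left(I,B \right)} = \frac{28}{3} - \frac{B^{2}}{3} - \frac{B I}{3}$ ($d{\left(I,B \right)} = - \frac{\left(B I + B B\right) - 28}{3} = - \frac{\left(B I + B^{2}\right) - 28}{3} = - \frac{\left(B^{2} + B I\right) - 28}{3} = - \frac{-28 + B^{2} + B I}{3} = \frac{28}{3} - \frac{B^{2}}{3} - \frac{B I}{3}$)
$C = \frac{3875}{432}$ ($C = \frac{28}{3} - \frac{\left(1 \cdot \frac{1}{12}\right)^{2}}{3} - \frac{1}{3} \cdot 1 \cdot \frac{1}{12} \cdot 13 = \frac{28}{3} - \frac{1}{3 \cdot 144} - \frac{1}{36} \cdot 13 = \frac{28}{3} - \frac{1}{432} - \frac{13}{36} = \frac{3875}{432} \approx 8.9699$)
$885 \left(-1525\right) + C = 885 \left(-1525\right) + \frac{3875}{432} = -1349625 + \frac{3875}{432} = - \frac{583034125}{432}$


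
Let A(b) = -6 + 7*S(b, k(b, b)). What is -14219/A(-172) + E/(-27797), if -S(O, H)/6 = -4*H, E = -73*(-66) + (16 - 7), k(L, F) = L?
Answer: 255735589/803388894 ≈ 0.31832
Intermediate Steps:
E = 4827 (E = 4818 + 9 = 4827)
S(O, H) = 24*H (S(O, H) = -(-24)*H = 24*H)
A(b) = -6 + 168*b (A(b) = -6 + 7*(24*b) = -6 + 168*b)
-14219/A(-172) + E/(-27797) = -14219/(-6 + 168*(-172)) + 4827/(-27797) = -14219/(-6 - 28896) + 4827*(-1/27797) = -14219/(-28902) - 4827/27797 = -14219*(-1/28902) - 4827/27797 = 14219/28902 - 4827/27797 = 255735589/803388894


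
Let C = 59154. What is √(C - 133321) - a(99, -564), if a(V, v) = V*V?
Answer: -9801 + I*√74167 ≈ -9801.0 + 272.34*I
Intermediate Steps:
a(V, v) = V²
√(C - 133321) - a(99, -564) = √(59154 - 133321) - 1*99² = √(-74167) - 1*9801 = I*√74167 - 9801 = -9801 + I*√74167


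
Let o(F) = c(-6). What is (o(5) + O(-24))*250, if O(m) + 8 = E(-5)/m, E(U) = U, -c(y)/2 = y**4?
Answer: -7799375/12 ≈ -6.4995e+5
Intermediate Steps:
c(y) = -2*y**4
O(m) = -8 - 5/m
o(F) = -2592 (o(F) = -2*(-6)**4 = -2*1296 = -2592)
(o(5) + O(-24))*250 = (-2592 + (-8 - 5/(-24)))*250 = (-2592 + (-8 - 5*(-1/24)))*250 = (-2592 + (-8 + 5/24))*250 = (-2592 - 187/24)*250 = -62395/24*250 = -7799375/12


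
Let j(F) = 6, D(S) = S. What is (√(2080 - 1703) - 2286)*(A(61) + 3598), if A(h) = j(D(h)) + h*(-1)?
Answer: -8099298 + 3543*√377 ≈ -8.0305e+6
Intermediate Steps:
A(h) = 6 - h (A(h) = 6 + h*(-1) = 6 - h)
(√(2080 - 1703) - 2286)*(A(61) + 3598) = (√(2080 - 1703) - 2286)*((6 - 1*61) + 3598) = (√377 - 2286)*((6 - 61) + 3598) = (-2286 + √377)*(-55 + 3598) = (-2286 + √377)*3543 = -8099298 + 3543*√377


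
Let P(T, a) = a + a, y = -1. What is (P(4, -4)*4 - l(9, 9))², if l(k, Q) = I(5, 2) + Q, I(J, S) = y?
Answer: 1600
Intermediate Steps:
I(J, S) = -1
P(T, a) = 2*a
l(k, Q) = -1 + Q
(P(4, -4)*4 - l(9, 9))² = ((2*(-4))*4 - (-1 + 9))² = (-8*4 - 1*8)² = (-32 - 8)² = (-40)² = 1600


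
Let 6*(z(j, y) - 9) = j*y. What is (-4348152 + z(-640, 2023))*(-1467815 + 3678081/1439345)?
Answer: 28926485207088895166/4318035 ≈ 6.6990e+12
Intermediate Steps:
z(j, y) = 9 + j*y/6 (z(j, y) = 9 + (j*y)/6 = 9 + j*y/6)
(-4348152 + z(-640, 2023))*(-1467815 + 3678081/1439345) = (-4348152 + (9 + (1/6)*(-640)*2023))*(-1467815 + 3678081/1439345) = (-4348152 + (9 - 647360/3))*(-1467815 + 3678081*(1/1439345)) = (-4348152 - 647333/3)*(-1467815 + 3678081/1439345) = -13691789/3*(-2112688503094/1439345) = 28926485207088895166/4318035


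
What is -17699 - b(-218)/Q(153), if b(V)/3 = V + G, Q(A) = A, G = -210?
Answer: -902221/51 ≈ -17691.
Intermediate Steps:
b(V) = -630 + 3*V (b(V) = 3*(V - 210) = 3*(-210 + V) = -630 + 3*V)
-17699 - b(-218)/Q(153) = -17699 - (-630 + 3*(-218))/153 = -17699 - (-630 - 654)/153 = -17699 - (-1284)/153 = -17699 - 1*(-428/51) = -17699 + 428/51 = -902221/51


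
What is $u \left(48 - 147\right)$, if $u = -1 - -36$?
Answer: $-3465$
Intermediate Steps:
$u = 35$ ($u = -1 + 36 = 35$)
$u \left(48 - 147\right) = 35 \left(48 - 147\right) = 35 \left(-99\right) = -3465$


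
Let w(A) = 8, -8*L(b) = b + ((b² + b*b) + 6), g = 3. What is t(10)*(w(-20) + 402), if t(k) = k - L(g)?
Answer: 21935/4 ≈ 5483.8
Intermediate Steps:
L(b) = -¾ - b²/4 - b/8 (L(b) = -(b + ((b² + b*b) + 6))/8 = -(b + ((b² + b²) + 6))/8 = -(b + (2*b² + 6))/8 = -(b + (6 + 2*b²))/8 = -(6 + b + 2*b²)/8 = -¾ - b²/4 - b/8)
t(k) = 27/8 + k (t(k) = k - (-¾ - ¼*3² - ⅛*3) = k - (-¾ - ¼*9 - 3/8) = k - (-¾ - 9/4 - 3/8) = k - 1*(-27/8) = k + 27/8 = 27/8 + k)
t(10)*(w(-20) + 402) = (27/8 + 10)*(8 + 402) = (107/8)*410 = 21935/4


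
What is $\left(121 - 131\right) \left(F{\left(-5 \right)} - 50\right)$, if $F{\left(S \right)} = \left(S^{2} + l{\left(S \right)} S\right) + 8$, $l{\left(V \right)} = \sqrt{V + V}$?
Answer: $170 + 50 i \sqrt{10} \approx 170.0 + 158.11 i$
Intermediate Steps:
$l{\left(V \right)} = \sqrt{2} \sqrt{V}$ ($l{\left(V \right)} = \sqrt{2 V} = \sqrt{2} \sqrt{V}$)
$F{\left(S \right)} = 8 + S^{2} + \sqrt{2} S^{\frac{3}{2}}$ ($F{\left(S \right)} = \left(S^{2} + \sqrt{2} \sqrt{S} S\right) + 8 = \left(S^{2} + \sqrt{2} S^{\frac{3}{2}}\right) + 8 = 8 + S^{2} + \sqrt{2} S^{\frac{3}{2}}$)
$\left(121 - 131\right) \left(F{\left(-5 \right)} - 50\right) = \left(121 - 131\right) \left(\left(8 + \left(-5\right)^{2} + \sqrt{2} \left(-5\right)^{\frac{3}{2}}\right) - 50\right) = - 10 \left(\left(8 + 25 + \sqrt{2} \left(- 5 i \sqrt{5}\right)\right) - 50\right) = - 10 \left(\left(8 + 25 - 5 i \sqrt{10}\right) - 50\right) = - 10 \left(\left(33 - 5 i \sqrt{10}\right) - 50\right) = - 10 \left(-17 - 5 i \sqrt{10}\right) = 170 + 50 i \sqrt{10}$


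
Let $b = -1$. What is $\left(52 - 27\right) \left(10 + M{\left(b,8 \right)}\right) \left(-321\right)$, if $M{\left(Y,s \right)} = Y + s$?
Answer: $-136425$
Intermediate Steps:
$\left(52 - 27\right) \left(10 + M{\left(b,8 \right)}\right) \left(-321\right) = \left(52 - 27\right) \left(10 + \left(-1 + 8\right)\right) \left(-321\right) = 25 \left(10 + 7\right) \left(-321\right) = 25 \cdot 17 \left(-321\right) = 425 \left(-321\right) = -136425$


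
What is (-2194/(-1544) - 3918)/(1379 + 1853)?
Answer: -3023599/2495104 ≈ -1.2118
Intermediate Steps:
(-2194/(-1544) - 3918)/(1379 + 1853) = (-2194*(-1/1544) - 3918)/3232 = (1097/772 - 3918)*(1/3232) = -3023599/772*1/3232 = -3023599/2495104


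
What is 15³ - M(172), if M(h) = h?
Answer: 3203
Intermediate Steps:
15³ - M(172) = 15³ - 1*172 = 3375 - 172 = 3203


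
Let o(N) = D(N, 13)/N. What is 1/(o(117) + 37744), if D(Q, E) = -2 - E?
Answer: 39/1472011 ≈ 2.6494e-5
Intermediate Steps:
o(N) = -15/N (o(N) = (-2 - 1*13)/N = (-2 - 13)/N = -15/N)
1/(o(117) + 37744) = 1/(-15/117 + 37744) = 1/(-15*1/117 + 37744) = 1/(-5/39 + 37744) = 1/(1472011/39) = 39/1472011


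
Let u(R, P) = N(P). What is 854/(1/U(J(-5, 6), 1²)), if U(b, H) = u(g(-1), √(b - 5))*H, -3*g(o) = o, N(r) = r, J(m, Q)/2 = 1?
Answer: 854*I*√3 ≈ 1479.2*I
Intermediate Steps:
J(m, Q) = 2 (J(m, Q) = 2*1 = 2)
g(o) = -o/3
u(R, P) = P
U(b, H) = H*√(-5 + b) (U(b, H) = √(b - 5)*H = √(-5 + b)*H = H*√(-5 + b))
854/(1/U(J(-5, 6), 1²)) = 854/(1/(1²*√(-5 + 2))) = 854/(1/(1*√(-3))) = 854/(1/(1*(I*√3))) = 854/(1/(I*√3)) = 854/((-I*√3/3)) = 854*(I*√3) = 854*I*√3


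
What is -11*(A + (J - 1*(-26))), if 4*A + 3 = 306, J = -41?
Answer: -2673/4 ≈ -668.25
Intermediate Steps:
A = 303/4 (A = -3/4 + (1/4)*306 = -3/4 + 153/2 = 303/4 ≈ 75.750)
-11*(A + (J - 1*(-26))) = -11*(303/4 + (-41 - 1*(-26))) = -11*(303/4 + (-41 + 26)) = -11*(303/4 - 15) = -11*243/4 = -2673/4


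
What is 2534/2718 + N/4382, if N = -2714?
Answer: 931834/2977569 ≈ 0.31295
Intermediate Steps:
2534/2718 + N/4382 = 2534/2718 - 2714/4382 = 2534*(1/2718) - 2714*1/4382 = 1267/1359 - 1357/2191 = 931834/2977569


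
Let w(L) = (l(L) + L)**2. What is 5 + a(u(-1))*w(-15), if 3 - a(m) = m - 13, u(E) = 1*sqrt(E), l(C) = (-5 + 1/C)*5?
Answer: 234301/9 - 14641*I/9 ≈ 26033.0 - 1626.8*I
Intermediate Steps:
l(C) = -25 + 5/C
w(L) = (-25 + L + 5/L)**2 (w(L) = ((-25 + 5/L) + L)**2 = (-25 + L + 5/L)**2)
u(E) = sqrt(E)
a(m) = 16 - m (a(m) = 3 - (m - 13) = 3 - (-13 + m) = 3 + (13 - m) = 16 - m)
5 + a(u(-1))*w(-15) = 5 + (16 - sqrt(-1))*((5 - 15*(-25 - 15))**2/(-15)**2) = 5 + (16 - I)*((5 - 15*(-40))**2/225) = 5 + (16 - I)*((5 + 600)**2/225) = 5 + (16 - I)*((1/225)*605**2) = 5 + (16 - I)*((1/225)*366025) = 5 + (16 - I)*(14641/9) = 5 + (234256/9 - 14641*I/9) = 234301/9 - 14641*I/9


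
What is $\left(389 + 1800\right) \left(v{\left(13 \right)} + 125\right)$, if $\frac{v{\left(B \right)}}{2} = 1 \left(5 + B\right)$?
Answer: $352429$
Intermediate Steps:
$v{\left(B \right)} = 10 + 2 B$ ($v{\left(B \right)} = 2 \cdot 1 \left(5 + B\right) = 2 \left(5 + B\right) = 10 + 2 B$)
$\left(389 + 1800\right) \left(v{\left(13 \right)} + 125\right) = \left(389 + 1800\right) \left(\left(10 + 2 \cdot 13\right) + 125\right) = 2189 \left(\left(10 + 26\right) + 125\right) = 2189 \left(36 + 125\right) = 2189 \cdot 161 = 352429$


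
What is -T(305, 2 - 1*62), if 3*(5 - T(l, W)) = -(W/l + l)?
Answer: -19508/183 ≈ -106.60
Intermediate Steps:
T(l, W) = 5 + l/3 + W/(3*l) (T(l, W) = 5 - (-1)*(W/l + l)/3 = 5 - (-1)*(l + W/l)/3 = 5 - (-l - W/l)/3 = 5 + (l/3 + W/(3*l)) = 5 + l/3 + W/(3*l))
-T(305, 2 - 1*62) = -((2 - 1*62) + 305*(15 + 305))/(3*305) = -((2 - 62) + 305*320)/(3*305) = -(-60 + 97600)/(3*305) = -97540/(3*305) = -1*19508/183 = -19508/183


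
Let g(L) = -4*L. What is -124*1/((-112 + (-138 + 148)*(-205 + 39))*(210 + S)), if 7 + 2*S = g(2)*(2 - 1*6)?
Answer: 62/197135 ≈ 0.00031451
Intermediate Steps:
S = 25/2 (S = -7/2 + ((-4*2)*(2 - 1*6))/2 = -7/2 + (-8*(2 - 6))/2 = -7/2 + (-8*(-4))/2 = -7/2 + (½)*32 = -7/2 + 16 = 25/2 ≈ 12.500)
-124*1/((-112 + (-138 + 148)*(-205 + 39))*(210 + S)) = -124*1/((-112 + (-138 + 148)*(-205 + 39))*(210 + 25/2)) = -124*2/(445*(-112 + 10*(-166))) = -124*2/(445*(-112 - 1660)) = -124/((-1772*445/2)) = -124/(-394270) = -124*(-1/394270) = 62/197135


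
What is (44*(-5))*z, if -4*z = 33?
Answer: 1815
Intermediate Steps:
z = -33/4 (z = -1/4*33 = -33/4 ≈ -8.2500)
(44*(-5))*z = (44*(-5))*(-33/4) = -220*(-33/4) = 1815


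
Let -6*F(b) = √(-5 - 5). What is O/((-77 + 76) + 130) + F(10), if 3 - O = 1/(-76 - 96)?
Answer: 517/22188 - I*√10/6 ≈ 0.023301 - 0.52705*I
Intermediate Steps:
F(b) = -I*√10/6 (F(b) = -√(-5 - 5)/6 = -I*√10/6)
O = 517/172 (O = 3 - 1/(-76 - 96) = 3 - 1/(-172) = 3 - 1*(-1/172) = 3 + 1/172 = 517/172 ≈ 3.0058)
O/((-77 + 76) + 130) + F(10) = (517/172)/((-77 + 76) + 130) - I*√10/6 = (517/172)/(-1 + 130) - I*√10/6 = (517/172)/129 - I*√10/6 = (1/129)*(517/172) - I*√10/6 = 517/22188 - I*√10/6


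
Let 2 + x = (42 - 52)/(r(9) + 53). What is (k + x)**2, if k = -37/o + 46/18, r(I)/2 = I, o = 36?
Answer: 2455489/6533136 ≈ 0.37585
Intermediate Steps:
r(I) = 2*I
x = -152/71 (x = -2 + (42 - 52)/(2*9 + 53) = -2 - 10/(18 + 53) = -2 - 10/71 = -152/71 ≈ -2.1408)
k = 55/36 (k = -37/36 + 46/18 = -37*1/36 + 46*(1/18) = -37/36 + 23/9 = 55/36 ≈ 1.5278)
(k + x)**2 = (55/36 - 152/71)**2 = (-1567/2556)**2 = 2455489/6533136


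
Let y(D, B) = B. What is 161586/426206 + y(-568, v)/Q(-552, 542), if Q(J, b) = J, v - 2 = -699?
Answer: 193130527/117632856 ≈ 1.6418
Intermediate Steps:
v = -697 (v = 2 - 699 = -697)
161586/426206 + y(-568, v)/Q(-552, 542) = 161586/426206 - 697/(-552) = 161586*(1/426206) - 697*(-1/552) = 80793/213103 + 697/552 = 193130527/117632856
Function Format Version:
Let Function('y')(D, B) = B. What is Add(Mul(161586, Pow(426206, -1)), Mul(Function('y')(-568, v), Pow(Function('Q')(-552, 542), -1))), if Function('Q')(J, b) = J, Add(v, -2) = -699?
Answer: Rational(193130527, 117632856) ≈ 1.6418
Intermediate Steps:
v = -697 (v = Add(2, -699) = -697)
Add(Mul(161586, Pow(426206, -1)), Mul(Function('y')(-568, v), Pow(Function('Q')(-552, 542), -1))) = Add(Mul(161586, Pow(426206, -1)), Mul(-697, Pow(-552, -1))) = Add(Mul(161586, Rational(1, 426206)), Mul(-697, Rational(-1, 552))) = Add(Rational(80793, 213103), Rational(697, 552)) = Rational(193130527, 117632856)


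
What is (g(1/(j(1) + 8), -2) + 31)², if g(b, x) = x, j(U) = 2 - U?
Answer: 841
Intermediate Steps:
(g(1/(j(1) + 8), -2) + 31)² = (-2 + 31)² = 29² = 841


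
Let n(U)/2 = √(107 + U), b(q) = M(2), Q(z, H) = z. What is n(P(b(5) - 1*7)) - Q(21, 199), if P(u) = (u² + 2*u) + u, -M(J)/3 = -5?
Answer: -21 + 2*√195 ≈ 6.9285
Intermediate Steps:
M(J) = 15 (M(J) = -3*(-5) = 15)
b(q) = 15
P(u) = u² + 3*u
n(U) = 2*√(107 + U)
n(P(b(5) - 1*7)) - Q(21, 199) = 2*√(107 + (15 - 1*7)*(3 + (15 - 1*7))) - 1*21 = 2*√(107 + (15 - 7)*(3 + (15 - 7))) - 21 = 2*√(107 + 8*(3 + 8)) - 21 = 2*√(107 + 8*11) - 21 = 2*√(107 + 88) - 21 = 2*√195 - 21 = -21 + 2*√195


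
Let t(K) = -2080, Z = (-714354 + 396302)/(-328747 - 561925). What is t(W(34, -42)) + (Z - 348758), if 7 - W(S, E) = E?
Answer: -78120316271/222668 ≈ -3.5084e+5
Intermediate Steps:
W(S, E) = 7 - E
Z = 79513/222668 (Z = -318052/(-890672) = -318052*(-1/890672) = 79513/222668 ≈ 0.35709)
t(W(34, -42)) + (Z - 348758) = -2080 + (79513/222668 - 348758) = -2080 - 77657166831/222668 = -78120316271/222668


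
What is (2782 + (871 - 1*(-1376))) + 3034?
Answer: 8063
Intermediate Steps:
(2782 + (871 - 1*(-1376))) + 3034 = (2782 + (871 + 1376)) + 3034 = (2782 + 2247) + 3034 = 5029 + 3034 = 8063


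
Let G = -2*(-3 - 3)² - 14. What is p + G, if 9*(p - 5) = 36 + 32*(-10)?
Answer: -1013/9 ≈ -112.56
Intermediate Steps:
p = -239/9 (p = 5 + (36 + 32*(-10))/9 = 5 + (36 - 320)/9 = 5 + (⅑)*(-284) = 5 - 284/9 = -239/9 ≈ -26.556)
G = -86 (G = -2*(-6)² - 14 = -2*36 - 14 = -72 - 14 = -86)
p + G = -239/9 - 86 = -1013/9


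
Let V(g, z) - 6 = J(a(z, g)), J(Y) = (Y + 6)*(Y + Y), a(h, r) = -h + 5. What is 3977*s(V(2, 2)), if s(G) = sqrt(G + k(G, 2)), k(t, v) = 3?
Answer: 11931*sqrt(7) ≈ 31566.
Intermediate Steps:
a(h, r) = 5 - h
J(Y) = 2*Y*(6 + Y) (J(Y) = (6 + Y)*(2*Y) = 2*Y*(6 + Y))
V(g, z) = 6 + 2*(5 - z)*(11 - z) (V(g, z) = 6 + 2*(5 - z)*(6 + (5 - z)) = 6 + 2*(5 - z)*(11 - z))
s(G) = sqrt(3 + G) (s(G) = sqrt(G + 3) = sqrt(3 + G))
3977*s(V(2, 2)) = 3977*sqrt(3 + (6 + 2*(-11 + 2)*(-5 + 2))) = 3977*sqrt(3 + (6 + 2*(-9)*(-3))) = 3977*sqrt(3 + (6 + 54)) = 3977*sqrt(3 + 60) = 3977*sqrt(63) = 3977*(3*sqrt(7)) = 11931*sqrt(7)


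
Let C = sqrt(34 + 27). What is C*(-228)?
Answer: -228*sqrt(61) ≈ -1780.7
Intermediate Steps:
C = sqrt(61) ≈ 7.8102
C*(-228) = sqrt(61)*(-228) = -228*sqrt(61)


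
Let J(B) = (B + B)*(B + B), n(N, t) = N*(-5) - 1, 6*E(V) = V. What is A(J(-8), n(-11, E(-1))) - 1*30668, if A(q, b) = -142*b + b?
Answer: -38282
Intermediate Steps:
E(V) = V/6
n(N, t) = -1 - 5*N (n(N, t) = -5*N - 1 = -1 - 5*N)
J(B) = 4*B² (J(B) = (2*B)*(2*B) = 4*B²)
A(q, b) = -141*b
A(J(-8), n(-11, E(-1))) - 1*30668 = -141*(-1 - 5*(-11)) - 1*30668 = -141*(-1 + 55) - 30668 = -141*54 - 30668 = -7614 - 30668 = -38282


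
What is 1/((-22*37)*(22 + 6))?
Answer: -1/22792 ≈ -4.3875e-5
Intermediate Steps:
1/((-22*37)*(22 + 6)) = 1/(-814*28) = 1/(-22792) = -1/22792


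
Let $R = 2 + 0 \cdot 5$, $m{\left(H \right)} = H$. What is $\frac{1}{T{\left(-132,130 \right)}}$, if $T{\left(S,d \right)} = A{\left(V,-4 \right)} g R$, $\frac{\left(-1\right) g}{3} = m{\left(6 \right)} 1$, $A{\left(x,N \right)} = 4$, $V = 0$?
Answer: $- \frac{1}{144} \approx -0.0069444$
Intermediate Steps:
$R = 2$ ($R = 2 + 0 = 2$)
$g = -18$ ($g = - 3 \cdot 6 \cdot 1 = \left(-3\right) 6 = -18$)
$T{\left(S,d \right)} = -144$ ($T{\left(S,d \right)} = 4 \left(-18\right) 2 = \left(-72\right) 2 = -144$)
$\frac{1}{T{\left(-132,130 \right)}} = \frac{1}{-144} = - \frac{1}{144}$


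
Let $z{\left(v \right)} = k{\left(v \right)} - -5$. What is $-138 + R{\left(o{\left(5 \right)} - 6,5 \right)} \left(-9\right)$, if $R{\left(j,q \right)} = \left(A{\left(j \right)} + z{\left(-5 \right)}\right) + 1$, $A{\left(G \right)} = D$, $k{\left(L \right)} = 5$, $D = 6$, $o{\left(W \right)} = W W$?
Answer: $-291$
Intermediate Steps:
$o{\left(W \right)} = W^{2}$
$A{\left(G \right)} = 6$
$z{\left(v \right)} = 10$ ($z{\left(v \right)} = 5 - -5 = 5 + 5 = 10$)
$R{\left(j,q \right)} = 17$ ($R{\left(j,q \right)} = \left(6 + 10\right) + 1 = 16 + 1 = 17$)
$-138 + R{\left(o{\left(5 \right)} - 6,5 \right)} \left(-9\right) = -138 + 17 \left(-9\right) = -138 - 153 = -291$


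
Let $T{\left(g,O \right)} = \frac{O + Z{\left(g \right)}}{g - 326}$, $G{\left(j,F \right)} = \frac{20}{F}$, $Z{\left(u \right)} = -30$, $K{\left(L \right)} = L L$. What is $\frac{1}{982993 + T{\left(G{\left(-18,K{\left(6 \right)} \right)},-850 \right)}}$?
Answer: $\frac{2929}{2879194417} \approx 1.0173 \cdot 10^{-6}$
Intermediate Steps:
$K{\left(L \right)} = L^{2}$
$T{\left(g,O \right)} = \frac{-30 + O}{-326 + g}$ ($T{\left(g,O \right)} = \frac{O - 30}{g - 326} = \frac{-30 + O}{-326 + g}$)
$\frac{1}{982993 + T{\left(G{\left(-18,K{\left(6 \right)} \right)},-850 \right)}} = \frac{1}{982993 + \frac{-30 - 850}{-326 + \frac{20}{6^{2}}}} = \frac{1}{982993 + \frac{1}{-326 + \frac{20}{36}} \left(-880\right)} = \frac{1}{982993 + \frac{1}{-326 + 20 \cdot \frac{1}{36}} \left(-880\right)} = \frac{1}{982993 + \frac{1}{-326 + \frac{5}{9}} \left(-880\right)} = \frac{1}{982993 + \frac{1}{- \frac{2929}{9}} \left(-880\right)} = \frac{1}{982993 - - \frac{7920}{2929}} = \frac{1}{982993 + \frac{7920}{2929}} = \frac{1}{\frac{2879194417}{2929}} = \frac{2929}{2879194417}$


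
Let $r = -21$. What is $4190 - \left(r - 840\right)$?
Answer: $5051$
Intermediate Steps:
$4190 - \left(r - 840\right) = 4190 - \left(-21 - 840\right) = 4190 - -861 = 4190 + 861 = 5051$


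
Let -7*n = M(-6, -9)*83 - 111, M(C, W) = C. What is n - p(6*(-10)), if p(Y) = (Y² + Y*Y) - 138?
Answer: -6975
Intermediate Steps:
p(Y) = -138 + 2*Y² (p(Y) = (Y² + Y²) - 138 = 2*Y² - 138 = -138 + 2*Y²)
n = 87 (n = -(-6*83 - 111)/7 = -(-498 - 111)/7 = -⅐*(-609) = 87)
n - p(6*(-10)) = 87 - (-138 + 2*(6*(-10))²) = 87 - (-138 + 2*(-60)²) = 87 - (-138 + 2*3600) = 87 - (-138 + 7200) = 87 - 1*7062 = 87 - 7062 = -6975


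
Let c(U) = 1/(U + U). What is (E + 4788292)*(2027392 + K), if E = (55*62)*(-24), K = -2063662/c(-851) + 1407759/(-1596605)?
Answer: 26408263927307160912292/1596605 ≈ 1.6540e+16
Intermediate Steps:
c(U) = 1/(2*U)
K = 5607839919494261/1596605 (K = -2063662/((½)/(-851)) + 1407759/(-1596605) = -2063662/((½)*(-1/851)) + 1407759*(-1/1596605) = -2063662/(-1/1702) - 1407759/1596605 = -2063662*(-1702) - 1407759/1596605 = 3512352724 - 1407759/1596605 = 5607839919494261/1596605 ≈ 3.5124e+9)
E = -81840 (E = 3410*(-24) = -81840)
(E + 4788292)*(2027392 + K) = (-81840 + 4788292)*(2027392 + 5607839919494261/1596605) = 4706452*(5611076863698421/1596605) = 26408263927307160912292/1596605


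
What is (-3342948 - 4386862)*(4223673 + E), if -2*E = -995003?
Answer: -36493781861845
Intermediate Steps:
E = 995003/2 (E = -½*(-995003) = 995003/2 ≈ 4.9750e+5)
(-3342948 - 4386862)*(4223673 + E) = (-3342948 - 4386862)*(4223673 + 995003/2) = -7729810*9442349/2 = -36493781861845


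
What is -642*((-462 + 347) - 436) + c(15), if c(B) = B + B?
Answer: 353772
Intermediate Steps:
c(B) = 2*B
-642*((-462 + 347) - 436) + c(15) = -642*((-462 + 347) - 436) + 2*15 = -642*(-115 - 436) + 30 = -642*(-551) + 30 = 353742 + 30 = 353772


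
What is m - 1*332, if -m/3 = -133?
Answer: 67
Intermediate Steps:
m = 399 (m = -3*(-133) = 399)
m - 1*332 = 399 - 1*332 = 399 - 332 = 67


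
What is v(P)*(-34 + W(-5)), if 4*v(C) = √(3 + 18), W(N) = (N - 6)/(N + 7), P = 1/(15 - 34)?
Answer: -79*√21/8 ≈ -45.253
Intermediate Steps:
P = -1/19 (P = 1/(-19) = -1/19 ≈ -0.052632)
W(N) = (-6 + N)/(7 + N)
v(C) = √21/4 (v(C) = √(3 + 18)/4 = √21/4)
v(P)*(-34 + W(-5)) = (√21/4)*(-34 + (-6 - 5)/(7 - 5)) = (√21/4)*(-34 - 11/2) = (√21/4)*(-79/2) = -79*√21/8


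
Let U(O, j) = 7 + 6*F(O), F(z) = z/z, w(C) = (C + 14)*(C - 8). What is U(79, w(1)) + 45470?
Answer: 45483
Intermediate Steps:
w(C) = (-8 + C)*(14 + C) (w(C) = (14 + C)*(-8 + C) = (-8 + C)*(14 + C))
F(z) = 1
U(O, j) = 13 (U(O, j) = 7 + 6*1 = 7 + 6 = 13)
U(79, w(1)) + 45470 = 13 + 45470 = 45483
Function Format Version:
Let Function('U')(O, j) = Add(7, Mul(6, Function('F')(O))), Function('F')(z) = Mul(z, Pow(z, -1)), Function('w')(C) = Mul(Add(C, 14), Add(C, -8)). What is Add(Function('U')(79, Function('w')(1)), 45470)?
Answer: 45483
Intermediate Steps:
Function('w')(C) = Mul(Add(-8, C), Add(14, C)) (Function('w')(C) = Mul(Add(14, C), Add(-8, C)) = Mul(Add(-8, C), Add(14, C)))
Function('F')(z) = 1
Function('U')(O, j) = 13 (Function('U')(O, j) = Add(7, Mul(6, 1)) = Add(7, 6) = 13)
Add(Function('U')(79, Function('w')(1)), 45470) = Add(13, 45470) = 45483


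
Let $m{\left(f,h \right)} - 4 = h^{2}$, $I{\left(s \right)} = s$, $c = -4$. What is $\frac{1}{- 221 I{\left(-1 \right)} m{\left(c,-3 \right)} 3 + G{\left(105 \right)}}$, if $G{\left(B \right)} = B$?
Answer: $\frac{1}{8724} \approx 0.00011463$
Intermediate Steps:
$m{\left(f,h \right)} = 4 + h^{2}$
$\frac{1}{- 221 I{\left(-1 \right)} m{\left(c,-3 \right)} 3 + G{\left(105 \right)}} = \frac{1}{- 221 - (4 + \left(-3\right)^{2}) 3 + 105} = \frac{1}{- 221 - (4 + 9) 3 + 105} = \frac{1}{- 221 \left(-1\right) 13 \cdot 3 + 105} = \frac{1}{- 221 \left(\left(-13\right) 3\right) + 105} = \frac{1}{\left(-221\right) \left(-39\right) + 105} = \frac{1}{8619 + 105} = \frac{1}{8724}$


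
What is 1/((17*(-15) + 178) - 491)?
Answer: -1/568 ≈ -0.0017606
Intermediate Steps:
1/((17*(-15) + 178) - 491) = 1/((-255 + 178) - 491) = 1/(-77 - 491) = 1/(-568) = -1/568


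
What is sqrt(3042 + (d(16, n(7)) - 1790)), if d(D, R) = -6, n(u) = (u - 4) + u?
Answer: sqrt(1246) ≈ 35.299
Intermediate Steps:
n(u) = -4 + 2*u (n(u) = (-4 + u) + u = -4 + 2*u)
sqrt(3042 + (d(16, n(7)) - 1790)) = sqrt(3042 + (-6 - 1790)) = sqrt(3042 - 1796) = sqrt(1246)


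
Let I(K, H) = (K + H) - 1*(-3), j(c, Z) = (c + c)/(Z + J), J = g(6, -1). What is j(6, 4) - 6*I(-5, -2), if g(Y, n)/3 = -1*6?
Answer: 162/7 ≈ 23.143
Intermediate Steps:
g(Y, n) = -18 (g(Y, n) = 3*(-1*6) = 3*(-6) = -18)
J = -18
j(c, Z) = 2*c/(-18 + Z) (j(c, Z) = (c + c)/(Z - 18) = (2*c)/(-18 + Z) = 2*c/(-18 + Z))
I(K, H) = 3 + H + K (I(K, H) = (H + K) + 3 = 3 + H + K)
j(6, 4) - 6*I(-5, -2) = 2*6/(-18 + 4) - 6*(3 - 2 - 5) = 2*6/(-14) - 6*(-4) = 2*6*(-1/14) + 24 = -6/7 + 24 = 162/7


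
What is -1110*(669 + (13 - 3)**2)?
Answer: -853590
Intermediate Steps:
-1110*(669 + (13 - 3)**2) = -1110*(669 + 10**2) = -1110*(669 + 100) = -1110*769 = -853590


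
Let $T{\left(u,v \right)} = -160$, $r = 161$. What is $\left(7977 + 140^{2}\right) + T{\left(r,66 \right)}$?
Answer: $27417$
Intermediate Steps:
$\left(7977 + 140^{2}\right) + T{\left(r,66 \right)} = \left(7977 + 140^{2}\right) - 160 = \left(7977 + 19600\right) - 160 = 27577 - 160 = 27417$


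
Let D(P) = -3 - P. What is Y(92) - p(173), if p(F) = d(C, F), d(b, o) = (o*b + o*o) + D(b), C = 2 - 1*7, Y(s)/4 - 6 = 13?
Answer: -28990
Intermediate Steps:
Y(s) = 76 (Y(s) = 24 + 4*13 = 24 + 52 = 76)
C = -5 (C = 2 - 7 = -5)
d(b, o) = -3 + o² - b + b*o (d(b, o) = (o*b + o*o) + (-3 - b) = (b*o + o²) + (-3 - b) = (o² + b*o) + (-3 - b) = -3 + o² - b + b*o)
p(F) = 2 + F² - 5*F (p(F) = -3 + F² - 1*(-5) - 5*F = -3 + F² + 5 - 5*F = 2 + F² - 5*F)
Y(92) - p(173) = 76 - (2 + 173² - 5*173) = 76 - (2 + 29929 - 865) = 76 - 1*29066 = 76 - 29066 = -28990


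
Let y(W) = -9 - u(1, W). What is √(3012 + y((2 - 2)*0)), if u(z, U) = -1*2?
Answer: √3005 ≈ 54.818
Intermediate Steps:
u(z, U) = -2
y(W) = -7 (y(W) = -9 - 1*(-2) = -9 + 2 = -7)
√(3012 + y((2 - 2)*0)) = √(3012 - 7) = √3005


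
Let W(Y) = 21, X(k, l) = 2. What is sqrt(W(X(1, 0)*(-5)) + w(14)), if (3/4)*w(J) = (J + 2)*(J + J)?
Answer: sqrt(5565)/3 ≈ 24.866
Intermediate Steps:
w(J) = 8*J*(2 + J)/3 (w(J) = 4*((J + 2)*(J + J))/3 = 4*((2 + J)*(2*J))/3 = 4*(2*J*(2 + J))/3 = 8*J*(2 + J)/3)
sqrt(W(X(1, 0)*(-5)) + w(14)) = sqrt(21 + (8/3)*14*(2 + 14)) = sqrt(21 + (8/3)*14*16) = sqrt(21 + 1792/3) = sqrt(1855/3) = sqrt(5565)/3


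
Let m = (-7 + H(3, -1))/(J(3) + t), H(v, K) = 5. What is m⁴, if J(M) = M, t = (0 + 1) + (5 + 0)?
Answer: 16/6561 ≈ 0.0024387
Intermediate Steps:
t = 6 (t = 1 + 5 = 6)
m = -2/9 (m = (-7 + 5)/(3 + 6) = -2/9 ≈ -0.22222)
m⁴ = (-2/9)⁴ = 16/6561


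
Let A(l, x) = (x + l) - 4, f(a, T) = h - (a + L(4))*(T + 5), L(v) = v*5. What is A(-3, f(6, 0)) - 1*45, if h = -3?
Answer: -185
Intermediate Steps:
L(v) = 5*v
f(a, T) = -3 - (5 + T)*(20 + a) (f(a, T) = -3 - (a + 5*4)*(T + 5) = -3 - (a + 20)*(5 + T) = -3 - (20 + a)*(5 + T) = -3 - (5 + T)*(20 + a))
A(l, x) = -4 + l + x (A(l, x) = (l + x) - 4 = -4 + l + x)
A(-3, f(6, 0)) - 1*45 = (-4 - 3 + (-103 - 20*0 - 5*6 - 1*0*6)) - 1*45 = (-4 - 3 + (-103 + 0 - 30 + 0)) - 45 = (-4 - 3 - 133) - 45 = -140 - 45 = -185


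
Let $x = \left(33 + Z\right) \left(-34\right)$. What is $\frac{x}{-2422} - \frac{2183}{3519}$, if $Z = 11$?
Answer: $- \frac{11401}{4261509} \approx -0.0026753$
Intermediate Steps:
$x = -1496$ ($x = \left(33 + 11\right) \left(-34\right) = 44 \left(-34\right) = -1496$)
$\frac{x}{-2422} - \frac{2183}{3519} = - \frac{1496}{-2422} - \frac{2183}{3519} = \left(-1496\right) \left(- \frac{1}{2422}\right) - \frac{2183}{3519} = \frac{748}{1211} - \frac{2183}{3519} = - \frac{11401}{4261509}$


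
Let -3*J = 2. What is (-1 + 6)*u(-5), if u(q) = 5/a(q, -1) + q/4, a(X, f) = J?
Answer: -175/4 ≈ -43.750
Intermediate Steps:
J = -⅔ (J = -⅓*2 = -⅔ ≈ -0.66667)
a(X, f) = -⅔
u(q) = -15/2 + q/4 (u(q) = 5/(-⅔) + q/4 = 5*(-3/2) + q*(¼) = -15/2 + q/4)
(-1 + 6)*u(-5) = (-1 + 6)*(-15/2 + (¼)*(-5)) = 5*(-15/2 - 5/4) = 5*(-35/4) = -175/4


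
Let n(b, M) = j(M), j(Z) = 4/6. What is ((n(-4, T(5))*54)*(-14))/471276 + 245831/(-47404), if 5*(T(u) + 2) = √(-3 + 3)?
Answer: -3218837277/620565764 ≈ -5.1869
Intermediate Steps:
T(u) = -2 (T(u) = -2 + √(-3 + 3)/5 = -2 + √0/5 = -2 + (⅕)*0 = -2 + 0 = -2)
j(Z) = ⅔ (j(Z) = 4*(⅙) = ⅔)
n(b, M) = ⅔
((n(-4, T(5))*54)*(-14))/471276 + 245831/(-47404) = (((⅔)*54)*(-14))/471276 + 245831/(-47404) = (36*(-14))*(1/471276) + 245831*(-1/47404) = -504*1/471276 - 245831/47404 = -14/13091 - 245831/47404 = -3218837277/620565764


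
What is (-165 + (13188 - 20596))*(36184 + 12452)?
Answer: -368320428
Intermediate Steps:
(-165 + (13188 - 20596))*(36184 + 12452) = (-165 - 7408)*48636 = -7573*48636 = -368320428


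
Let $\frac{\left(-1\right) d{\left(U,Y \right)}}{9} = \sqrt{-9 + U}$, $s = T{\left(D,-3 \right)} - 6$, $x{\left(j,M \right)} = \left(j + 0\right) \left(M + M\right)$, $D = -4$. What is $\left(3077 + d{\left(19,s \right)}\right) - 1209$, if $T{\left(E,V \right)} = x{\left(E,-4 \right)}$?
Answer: $1868 - 9 \sqrt{10} \approx 1839.5$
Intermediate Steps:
$x{\left(j,M \right)} = 2 M j$ ($x{\left(j,M \right)} = j 2 M = 2 M j$)
$T{\left(E,V \right)} = - 8 E$ ($T{\left(E,V \right)} = 2 \left(-4\right) E = - 8 E$)
$s = 26$ ($s = \left(-8\right) \left(-4\right) - 6 = 32 - 6 = 26$)
$d{\left(U,Y \right)} = - 9 \sqrt{-9 + U}$
$\left(3077 + d{\left(19,s \right)}\right) - 1209 = \left(3077 - 9 \sqrt{-9 + 19}\right) - 1209 = \left(3077 - 9 \sqrt{10}\right) - 1209 = 1868 - 9 \sqrt{10}$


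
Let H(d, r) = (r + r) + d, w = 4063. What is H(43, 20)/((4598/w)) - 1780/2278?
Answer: 380011611/5237122 ≈ 72.561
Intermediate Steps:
H(d, r) = d + 2*r (H(d, r) = 2*r + d = d + 2*r)
H(43, 20)/((4598/w)) - 1780/2278 = (43 + 2*20)/((4598/4063)) - 1780/2278 = (43 + 40)/((4598*(1/4063))) - 1780*1/2278 = 83/(4598/4063) - 890/1139 = 83*(4063/4598) - 890/1139 = 337229/4598 - 890/1139 = 380011611/5237122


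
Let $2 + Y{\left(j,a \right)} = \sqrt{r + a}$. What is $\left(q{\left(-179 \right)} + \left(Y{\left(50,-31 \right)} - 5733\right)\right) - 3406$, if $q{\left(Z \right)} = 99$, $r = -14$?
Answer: $-9042 + 3 i \sqrt{5} \approx -9042.0 + 6.7082 i$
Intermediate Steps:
$Y{\left(j,a \right)} = -2 + \sqrt{-14 + a}$
$\left(q{\left(-179 \right)} + \left(Y{\left(50,-31 \right)} - 5733\right)\right) - 3406 = \left(99 - \left(5735 - \sqrt{-14 - 31}\right)\right) - 3406 = \left(99 - \left(5735 - 3 i \sqrt{5}\right)\right) - 3406 = \left(-5636 + 3 i \sqrt{5}\right) - 3406 = -9042 + 3 i \sqrt{5}$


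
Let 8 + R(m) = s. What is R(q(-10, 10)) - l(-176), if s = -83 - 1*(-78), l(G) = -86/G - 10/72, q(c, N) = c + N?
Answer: -10573/792 ≈ -13.350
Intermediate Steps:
q(c, N) = N + c
l(G) = -5/36 - 86/G (l(G) = -86/G - 10*1/72 = -86/G - 5/36 = -5/36 - 86/G)
s = -5 (s = -83 + 78 = -5)
R(m) = -13 (R(m) = -8 - 5 = -13)
R(q(-10, 10)) - l(-176) = -13 - (-5/36 - 86/(-176)) = -13 - (-5/36 - 86*(-1/176)) = -13 - (-5/36 + 43/88) = -13 - 1*277/792 = -13 - 277/792 = -10573/792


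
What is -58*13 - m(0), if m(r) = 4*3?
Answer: -766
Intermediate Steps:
m(r) = 12
-58*13 - m(0) = -58*13 - 1*12 = -754 - 12 = -766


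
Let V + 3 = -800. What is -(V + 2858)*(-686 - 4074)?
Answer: 9781800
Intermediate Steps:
V = -803 (V = -3 - 800 = -803)
-(V + 2858)*(-686 - 4074) = -(-803 + 2858)*(-686 - 4074) = -2055*(-4760) = -1*(-9781800) = 9781800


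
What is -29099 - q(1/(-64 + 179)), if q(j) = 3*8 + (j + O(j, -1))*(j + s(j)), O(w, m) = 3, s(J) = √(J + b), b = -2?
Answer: -385152021/13225 - 346*I*√26335/13225 ≈ -29123.0 - 4.2457*I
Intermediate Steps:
s(J) = √(-2 + J) (s(J) = √(J - 2) = √(-2 + J))
q(j) = 24 + (3 + j)*(j + √(-2 + j)) (q(j) = 3*8 + (j + 3)*(j + √(-2 + j)) = 24 + (3 + j)*(j + √(-2 + j)))
-29099 - q(1/(-64 + 179)) = -29099 - (24 + (1/(-64 + 179))² + 3/(-64 + 179) + 3*√(-2 + 1/(-64 + 179)) + √(-2 + 1/(-64 + 179))/(-64 + 179)) = -29099 - (24 + (1/115)² + 3/115 + 3*√(-2 + 1/115) + √(-2 + 1/115)/115) = -29099 - (24 + (1/115)² + 3*(1/115) + 3*√(-2 + 1/115) + √(-2 + 1/115)/115) = -29099 - (24 + 1/13225 + 3/115 + 3*√(-229/115) + √(-229/115)/115) = -29099 - (24 + 1/13225 + 3/115 + 3*(I*√26335/115) + (I*√26335/115)/115) = -29099 - (24 + 1/13225 + 3/115 + 3*I*√26335/115 + I*√26335/13225) = -29099 - (317746/13225 + 346*I*√26335/13225) = -29099 + (-317746/13225 - 346*I*√26335/13225) = -385152021/13225 - 346*I*√26335/13225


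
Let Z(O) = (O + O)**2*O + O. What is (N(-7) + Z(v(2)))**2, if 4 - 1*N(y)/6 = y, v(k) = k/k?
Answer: 5041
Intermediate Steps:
v(k) = 1
N(y) = 24 - 6*y
Z(O) = O + 4*O**3 (Z(O) = (2*O)**2*O + O = (4*O**2)*O + O = 4*O**3 + O = O + 4*O**3)
(N(-7) + Z(v(2)))**2 = ((24 - 6*(-7)) + (1 + 4*1**3))**2 = ((24 + 42) + (1 + 4*1))**2 = (66 + (1 + 4))**2 = (66 + 5)**2 = 71**2 = 5041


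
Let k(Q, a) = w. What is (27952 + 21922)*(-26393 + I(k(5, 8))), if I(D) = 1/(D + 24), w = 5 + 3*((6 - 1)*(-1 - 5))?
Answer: -80295843276/61 ≈ -1.3163e+9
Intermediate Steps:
w = -85 (w = 5 + 3*(5*(-6)) = 5 + 3*(-30) = 5 - 90 = -85)
k(Q, a) = -85
I(D) = 1/(24 + D)
(27952 + 21922)*(-26393 + I(k(5, 8))) = (27952 + 21922)*(-26393 + 1/(24 - 85)) = 49874*(-26393 + 1/(-61)) = 49874*(-26393 - 1/61) = 49874*(-1609974/61) = -80295843276/61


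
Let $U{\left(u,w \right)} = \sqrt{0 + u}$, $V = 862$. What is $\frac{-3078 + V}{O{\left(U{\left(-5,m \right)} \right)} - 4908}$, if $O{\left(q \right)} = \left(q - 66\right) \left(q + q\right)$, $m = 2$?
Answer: $- \frac{1108 i}{- 2459 i + 66 \sqrt{5}} \approx 0.44897 - 0.026946 i$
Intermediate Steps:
$U{\left(u,w \right)} = \sqrt{u}$
$O{\left(q \right)} = 2 q \left(-66 + q\right)$ ($O{\left(q \right)} = \left(-66 + q\right) 2 q = 2 q \left(-66 + q\right)$)
$\frac{-3078 + V}{O{\left(U{\left(-5,m \right)} \right)} - 4908} = \frac{-3078 + 862}{2 \sqrt{-5} \left(-66 + \sqrt{-5}\right) - 4908} = - \frac{2216}{2 i \sqrt{5} \left(-66 + i \sqrt{5}\right) - 4908} = - \frac{2216}{-4908 + 2 i \sqrt{5} \left(-66 + i \sqrt{5}\right)}$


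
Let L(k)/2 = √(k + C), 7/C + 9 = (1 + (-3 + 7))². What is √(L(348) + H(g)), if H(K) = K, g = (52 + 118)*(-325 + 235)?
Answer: √(-61200 + 10*√223)/2 ≈ 123.54*I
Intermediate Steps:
C = 7/16 (C = 7/(-9 + (1 + (-3 + 7))²) = 7/(-9 + (1 + 4)²) = 7/(-9 + 5²) = 7/(-9 + 25) = 7/16 ≈ 0.43750)
g = -15300 (g = 170*(-90) = -15300)
L(k) = 2*√(7/16 + k) (L(k) = 2*√(k + 7/16) = 2*√(7/16 + k))
√(L(348) + H(g)) = √(√(7 + 16*348)/2 - 15300) = √(√(7 + 5568)/2 - 15300) = √(√5575/2 - 15300) = √((5*√223)/2 - 15300) = √(5*√223/2 - 15300) = √(-15300 + 5*√223/2)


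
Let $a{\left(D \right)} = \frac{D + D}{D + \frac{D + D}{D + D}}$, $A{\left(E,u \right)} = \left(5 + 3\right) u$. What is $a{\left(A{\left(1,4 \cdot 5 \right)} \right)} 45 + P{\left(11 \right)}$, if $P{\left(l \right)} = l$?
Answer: $\frac{16171}{161} \approx 100.44$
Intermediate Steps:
$A{\left(E,u \right)} = 8 u$
$a{\left(D \right)} = \frac{2 D}{1 + D}$ ($a{\left(D \right)} = \frac{2 D}{D + \frac{2 D}{2 D}} = \frac{2 D}{D + 2 D \frac{1}{2 D}} = \frac{2 D}{D + 1} = \frac{2 D}{1 + D}$)
$a{\left(A{\left(1,4 \cdot 5 \right)} \right)} 45 + P{\left(11 \right)} = \frac{2 \cdot 8 \cdot 4 \cdot 5}{1 + 8 \cdot 4 \cdot 5} \cdot 45 + 11 = \frac{2 \cdot 8 \cdot 20}{1 + 8 \cdot 20} \cdot 45 + 11 = 2 \cdot 160 \frac{1}{1 + 160} \cdot 45 + 11 = 2 \cdot 160 \cdot \frac{1}{161} \cdot 45 + 11 = \frac{320}{161} \cdot 45 + 11 = \frac{14400}{161} + 11 = \frac{16171}{161}$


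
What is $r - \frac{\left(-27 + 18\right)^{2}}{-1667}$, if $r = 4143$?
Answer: $\frac{6906462}{1667} \approx 4143.0$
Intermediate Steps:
$r - \frac{\left(-27 + 18\right)^{2}}{-1667} = 4143 - \frac{\left(-27 + 18\right)^{2}}{-1667} = 4143 - \left(-9\right)^{2} \left(- \frac{1}{1667}\right) = 4143 - 81 \left(- \frac{1}{1667}\right) = 4143 - - \frac{81}{1667} = 4143 + \frac{81}{1667} = \frac{6906462}{1667}$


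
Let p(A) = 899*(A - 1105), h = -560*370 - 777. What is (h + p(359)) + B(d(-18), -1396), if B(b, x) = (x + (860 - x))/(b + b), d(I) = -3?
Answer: -2636323/3 ≈ -8.7877e+5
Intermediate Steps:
h = -207977 (h = -207200 - 777 = -207977)
B(b, x) = 430/b (B(b, x) = 860/((2*b)) = 860*(1/(2*b)) = 430/b)
p(A) = -993395 + 899*A (p(A) = 899*(-1105 + A) = -993395 + 899*A)
(h + p(359)) + B(d(-18), -1396) = (-207977 + (-993395 + 899*359)) + 430/(-3) = (-207977 + (-993395 + 322741)) + 430*(-⅓) = (-207977 - 670654) - 430/3 = -878631 - 430/3 = -2636323/3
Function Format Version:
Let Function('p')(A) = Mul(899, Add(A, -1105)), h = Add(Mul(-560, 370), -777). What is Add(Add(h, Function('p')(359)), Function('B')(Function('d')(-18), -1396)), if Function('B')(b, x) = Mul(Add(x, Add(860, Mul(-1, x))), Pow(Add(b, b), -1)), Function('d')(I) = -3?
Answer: Rational(-2636323, 3) ≈ -8.7877e+5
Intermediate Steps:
h = -207977 (h = Add(-207200, -777) = -207977)
Function('B')(b, x) = Mul(430, Pow(b, -1)) (Function('B')(b, x) = Mul(860, Pow(Mul(2, b), -1)) = Mul(860, Mul(Rational(1, 2), Pow(b, -1))) = Mul(430, Pow(b, -1)))
Function('p')(A) = Add(-993395, Mul(899, A)) (Function('p')(A) = Mul(899, Add(-1105, A)) = Add(-993395, Mul(899, A)))
Add(Add(h, Function('p')(359)), Function('B')(Function('d')(-18), -1396)) = Add(Add(-207977, Add(-993395, Mul(899, 359))), Mul(430, Pow(-3, -1))) = Add(Add(-207977, Add(-993395, 322741)), Mul(430, Rational(-1, 3))) = Add(Add(-207977, -670654), Rational(-430, 3)) = Add(-878631, Rational(-430, 3)) = Rational(-2636323, 3)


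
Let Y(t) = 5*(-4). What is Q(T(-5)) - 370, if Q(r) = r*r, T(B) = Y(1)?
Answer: 30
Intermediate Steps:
Y(t) = -20
T(B) = -20
Q(r) = r**2
Q(T(-5)) - 370 = (-20)**2 - 370 = 400 - 370 = 30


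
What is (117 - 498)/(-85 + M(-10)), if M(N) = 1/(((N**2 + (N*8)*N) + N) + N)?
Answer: 111760/24933 ≈ 4.4824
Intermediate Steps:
M(N) = 1/(2*N + 9*N**2) (M(N) = 1/(((N**2 + (8*N)*N) + N) + N) = 1/(((N**2 + 8*N**2) + N) + N) = 1/((9*N**2 + N) + N) = 1/((N + 9*N**2) + N) = 1/(2*N + 9*N**2))
(117 - 498)/(-85 + M(-10)) = (117 - 498)/(-85 + 1/((-10)*(2 + 9*(-10)))) = -381/(-85 - 1/(10*(2 - 90))) = -381/(-85 - 1/10/(-88)) = -381/(-85 - 1/10*(-1/88)) = -381/(-85 + 1/880) = -381/(-74799/880) = -381*(-880/74799) = 111760/24933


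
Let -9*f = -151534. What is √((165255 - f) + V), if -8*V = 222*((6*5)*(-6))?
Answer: 2*√345179/3 ≈ 391.68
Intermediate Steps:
f = 151534/9 (f = -⅑*(-151534) = 151534/9 ≈ 16837.)
V = 4995 (V = -111*(6*5)*(-6)/4 = -111*30*(-6)/4 = -111*(-180)/4 = -⅛*(-39960) = 4995)
√((165255 - f) + V) = √((165255 - 1*151534/9) + 4995) = √((165255 - 151534/9) + 4995) = √(1335761/9 + 4995) = √(1380716/9) = 2*√345179/3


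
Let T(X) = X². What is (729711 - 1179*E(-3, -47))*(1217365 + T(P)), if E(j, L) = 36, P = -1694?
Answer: 2808860916267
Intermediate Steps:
(729711 - 1179*E(-3, -47))*(1217365 + T(P)) = (729711 - 1179*36)*(1217365 + (-1694)²) = (729711 - 42444)*(1217365 + 2869636) = 687267*4087001 = 2808860916267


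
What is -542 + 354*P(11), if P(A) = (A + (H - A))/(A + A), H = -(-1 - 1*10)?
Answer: -365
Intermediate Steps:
H = 11 (H = -(-1 - 10) = -1*(-11) = 11)
P(A) = 11/(2*A) (P(A) = (A + (11 - A))/(A + A) = 11/((2*A)) = 11*(1/(2*A)) = 11/(2*A))
-542 + 354*P(11) = -542 + 354*((11/2)/11) = -542 + 354*((11/2)*(1/11)) = -542 + 354*(½) = -542 + 177 = -365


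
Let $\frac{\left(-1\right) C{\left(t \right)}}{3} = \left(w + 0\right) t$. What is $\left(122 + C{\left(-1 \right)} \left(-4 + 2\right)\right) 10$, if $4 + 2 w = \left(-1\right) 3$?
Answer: $1430$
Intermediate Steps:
$w = - \frac{7}{2}$ ($w = -2 + \frac{\left(-1\right) 3}{2} = -2 + \frac{1}{2} \left(-3\right) = -2 - \frac{3}{2} = - \frac{7}{2} \approx -3.5$)
$C{\left(t \right)} = \frac{21 t}{2}$ ($C{\left(t \right)} = - 3 \left(- \frac{7}{2} + 0\right) t = - 3 \left(- \frac{7 t}{2}\right) = \frac{21 t}{2}$)
$\left(122 + C{\left(-1 \right)} \left(-4 + 2\right)\right) 10 = \left(122 + \frac{21}{2} \left(-1\right) \left(-4 + 2\right)\right) 10 = \left(122 - -21\right) 10 = \left(122 + 21\right) 10 = 143 \cdot 10 = 1430$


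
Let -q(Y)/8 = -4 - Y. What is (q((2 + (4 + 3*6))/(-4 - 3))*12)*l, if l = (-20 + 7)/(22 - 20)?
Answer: -2496/7 ≈ -356.57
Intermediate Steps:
q(Y) = 32 + 8*Y (q(Y) = -8*(-4 - Y) = 32 + 8*Y)
l = -13/2 ≈ -6.5000
(q((2 + (4 + 3*6))/(-4 - 3))*12)*l = ((32 + 8*((2 + (4 + 3*6))/(-4 - 3)))*12)*(-13/2) = ((32 + 8*((2 + (4 + 18))/(-7)))*12)*(-13/2) = ((32 + 8*((2 + 22)*(-⅐)))*12)*(-13/2) = ((32 + 8*(24*(-⅐)))*12)*(-13/2) = ((32 + 8*(-24/7))*12)*(-13/2) = ((32 - 192/7)*12)*(-13/2) = ((32/7)*12)*(-13/2) = (384/7)*(-13/2) = -2496/7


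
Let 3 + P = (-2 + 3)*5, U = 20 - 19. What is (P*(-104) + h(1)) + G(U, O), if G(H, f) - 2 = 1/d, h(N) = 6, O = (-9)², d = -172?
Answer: -34401/172 ≈ -200.01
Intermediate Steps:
O = 81
U = 1
G(H, f) = 343/172 (G(H, f) = 2 + 1/(-172) = 2 - 1/172 = 343/172)
P = 2 (P = -3 + (-2 + 3)*5 = -3 + 1*5 = -3 + 5 = 2)
(P*(-104) + h(1)) + G(U, O) = (2*(-104) + 6) + 343/172 = (-208 + 6) + 343/172 = -202 + 343/172 = -34401/172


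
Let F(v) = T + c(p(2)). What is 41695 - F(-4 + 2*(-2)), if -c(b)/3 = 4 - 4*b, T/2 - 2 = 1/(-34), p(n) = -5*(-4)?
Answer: 704872/17 ≈ 41463.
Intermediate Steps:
p(n) = 20
T = 67/17 (T = 4 + 2/(-34) = 4 + 2*(-1/34) = 4 - 1/17 = 67/17 ≈ 3.9412)
c(b) = -12 + 12*b (c(b) = -3*(4 - 4*b) = -12 + 12*b)
F(v) = 3943/17 (F(v) = 67/17 + (-12 + 12*20) = 67/17 + (-12 + 240) = 67/17 + 228 = 3943/17)
41695 - F(-4 + 2*(-2)) = 41695 - 1*3943/17 = 41695 - 3943/17 = 704872/17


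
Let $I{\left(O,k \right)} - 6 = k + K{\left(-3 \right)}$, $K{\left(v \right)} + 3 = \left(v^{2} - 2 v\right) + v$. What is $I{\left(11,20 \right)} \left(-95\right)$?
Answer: $-3325$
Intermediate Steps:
$K{\left(v \right)} = -3 + v^{2} - v$ ($K{\left(v \right)} = -3 + \left(\left(v^{2} - 2 v\right) + v\right) = -3 + \left(v^{2} - v\right) = -3 + v^{2} - v$)
$I{\left(O,k \right)} = 15 + k$ ($I{\left(O,k \right)} = 6 + \left(k - -9\right) = 6 + \left(k + \left(-3 + 9 + 3\right)\right) = 6 + \left(k + 9\right) = 6 + \left(9 + k\right) = 15 + k$)
$I{\left(11,20 \right)} \left(-95\right) = \left(15 + 20\right) \left(-95\right) = 35 \left(-95\right) = -3325$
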